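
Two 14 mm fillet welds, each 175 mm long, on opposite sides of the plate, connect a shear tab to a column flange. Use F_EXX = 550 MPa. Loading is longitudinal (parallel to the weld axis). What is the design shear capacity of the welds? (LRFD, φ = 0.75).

Effective throat t_e = 0.707 × 14 = 9.898 mm.
Total length L = 350 mm; A_we = 9.898 × 350 = 3464 mm².
F_nw = 0.6 F_EXX = 0.6 × 550 = 330 MPa.
φR_n = 0.75 × 330 × 3464 × 10⁻³ = 857.4 kN.

φR_n ≈ 857 kN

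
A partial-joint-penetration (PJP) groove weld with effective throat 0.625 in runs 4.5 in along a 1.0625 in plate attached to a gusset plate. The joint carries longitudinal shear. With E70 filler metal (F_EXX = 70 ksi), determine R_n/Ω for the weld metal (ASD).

R_n/Ω ≈ 59.1 kips

Effective throat (given) t_e = 0.625 in.
A_we = 0.625 × 4.5 = 2.812 in².
F_nw = 0.6 F_EXX = 42 ksi.
R_n/Ω = (42 × 2.812) / 2.0 = 59.06 kips.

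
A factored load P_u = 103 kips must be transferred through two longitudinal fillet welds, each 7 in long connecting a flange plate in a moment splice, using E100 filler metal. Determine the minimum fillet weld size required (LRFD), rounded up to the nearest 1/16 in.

w = 1/4 in

E100XX → F_EXX = 100 ksi.
Total weld length L = 14 in.
Required throat t_e = P_u / (φ × 0.6 F_EXX × L) = 103 / (0.75 × 0.6 × 100 × 14) = 0.1635 in.
Required leg w = t_e / 0.707 = 0.2312 in → use 1/4 in.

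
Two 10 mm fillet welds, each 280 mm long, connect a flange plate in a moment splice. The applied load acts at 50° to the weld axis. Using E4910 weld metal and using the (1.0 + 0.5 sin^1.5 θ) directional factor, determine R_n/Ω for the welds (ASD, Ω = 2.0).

E49XX → F_EXX = 490 MPa.
t_e = 0.707 × 10 = 7.07 mm; A_we = 7.07 × 560 = 3959 mm².
Directional factor: 1.0 + 0.5 sin^1.5(50°) = 1.335.
F_nw = 0.6 × 490 × 1.335 = 392.6 MPa.
R_n/Ω = (392.6 × 3959) / 2.0 × 10⁻³ = 777.1 kN.

R_n/Ω ≈ 777 kN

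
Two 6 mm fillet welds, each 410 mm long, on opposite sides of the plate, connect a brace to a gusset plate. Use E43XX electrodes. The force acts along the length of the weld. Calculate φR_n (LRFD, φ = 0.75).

E43XX → F_EXX = 430 MPa.
Effective throat t_e = 0.707 × 6 = 4.242 mm.
Total length L = 820 mm; A_we = 4.242 × 820 = 3478 mm².
F_nw = 0.6 F_EXX = 0.6 × 430 = 258 MPa.
φR_n = 0.75 × 258 × 3478 × 10⁻³ = 673.1 kN.

φR_n ≈ 673 kN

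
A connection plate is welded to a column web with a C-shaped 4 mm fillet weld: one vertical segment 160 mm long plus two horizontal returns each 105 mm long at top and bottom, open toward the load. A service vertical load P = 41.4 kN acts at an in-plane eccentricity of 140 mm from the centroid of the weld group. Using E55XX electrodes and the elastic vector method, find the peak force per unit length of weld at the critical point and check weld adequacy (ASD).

f_max ≈ 384 N/mm; adequate

E55XX → F_EXX = 550 MPa.
Total weld length L_w = 370 mm. Treat welds as unit-width lines.
Centroid: x̄ = 2×105×52.5 / 370 = 29.8 mm from the vertical weld.
Polar moment about centroid: J = I_x + I_y = [160³/12 + 2×105×80²] + [160×29.8² + 2(105³/12 + 105×22.7²)] = 2129000 mm³.
Direct shear f_v = P/L_w = 41.4×10³ / 370 = 111.9 N/mm (vertical).
Torsion M = P·e = 41.4×10³ × 140 = 5796000 N·mm.
Critical point at (x, y) = (75.2, 80) from centroid. f_tx = M·y/J = 217.8 N/mm; f_ty = M·x/J = 204.8 N/mm.
Resultant f_max = √[f_tx² + (f_v + f_ty)²] = √[217.8² + (111.9 + 204.8)²] = 384.4 N/mm.
Capacity per unit length: r_n/Ω = (1/2.0) × 0.6 × 550 × (0.707 × 4) = 466.6 N/mm.
384.4 ≤ 466.6 → adequate.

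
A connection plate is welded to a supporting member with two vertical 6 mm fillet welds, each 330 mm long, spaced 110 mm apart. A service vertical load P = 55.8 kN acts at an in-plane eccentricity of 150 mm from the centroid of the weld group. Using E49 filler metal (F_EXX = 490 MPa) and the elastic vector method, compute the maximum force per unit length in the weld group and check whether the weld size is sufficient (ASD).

f_max ≈ 224 N/mm; adequate

Total weld length L_w = 660 mm. Treat welds as unit-width lines.
Polar moment about centroid: J = 2[d³/12 + d(b/2)²] = 2[330³/12 + 330×55²] = 7986000 mm³.
Direct shear f_v = P/L_w = 55.8×10³ / 660 = 84.55 N/mm (vertical).
Torsion M = P·e = 55.8×10³ × 150 = 8370000 N·mm.
Critical point at (x, y) = (55, 165) from centroid. f_tx = M·y/J = 172.9 N/mm; f_ty = M·x/J = 57.64 N/mm.
Resultant f_max = √[f_tx² + (f_v + f_ty)²] = √[172.9² + (84.55 + 57.64)²] = 223.9 N/mm.
Capacity per unit length: r_n/Ω = (1/2.0) × 0.6 × 490 × (0.707 × 6) = 623.6 N/mm.
223.9 ≤ 623.6 → adequate.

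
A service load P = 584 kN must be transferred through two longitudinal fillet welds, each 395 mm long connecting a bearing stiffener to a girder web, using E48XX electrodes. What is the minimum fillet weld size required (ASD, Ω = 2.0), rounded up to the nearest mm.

E48XX → F_EXX = 480 MPa.
Total weld length L = 790 mm.
Required throat t_e = P × Ω / (0.6 F_EXX × L) = 584 × 2.0 / (0.6 × 480 × 790 × 10⁻³) = 5.134 mm.
Required leg w = t_e / 0.707 = 7.261 mm → use 8 mm.

w = 8 mm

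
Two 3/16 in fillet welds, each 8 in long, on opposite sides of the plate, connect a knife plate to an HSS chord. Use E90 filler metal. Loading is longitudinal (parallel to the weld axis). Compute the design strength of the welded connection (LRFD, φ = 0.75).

E90XX → F_EXX = 90 ksi.
Effective throat t_e = 0.707 × 0.1875 = 0.1326 in.
Total length L = 16 in; A_we = 0.1326 × 16 = 2.121 in².
F_nw = 0.6 F_EXX = 0.6 × 90 = 54 ksi.
φR_n = 0.75 × 54 × 2.121 = 85.9 kips.

φR_n ≈ 85.9 kips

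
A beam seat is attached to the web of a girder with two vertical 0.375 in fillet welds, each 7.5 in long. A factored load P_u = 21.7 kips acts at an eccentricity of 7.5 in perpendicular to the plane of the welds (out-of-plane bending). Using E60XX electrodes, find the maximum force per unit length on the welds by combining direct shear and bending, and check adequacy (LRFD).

f_max ≈ 8.8 kip/in; NOT adequate

E60XX → F_EXX = 60 ksi.
L_w = 2 × 7.5 = 15 in; section modulus (unit throat) S = 2 × L²/6 = 18.75 in².
Direct shear f_v = P/L_w = 21.7/15 = 1.447 kip/in.
Moment M = P × e = 21.7 × 7.5 = 162.75 kip·in; bending f_b = M/S = 8.68 kip/in.
f_max = √(f_v² + f_b²) = √(1.447² + 8.68²) = 8.8 kip/in.
φr_n = 0.75 × 0.6 × 60 × (0.707 × 0.375) = 7.158 kip/in → NOT adequate.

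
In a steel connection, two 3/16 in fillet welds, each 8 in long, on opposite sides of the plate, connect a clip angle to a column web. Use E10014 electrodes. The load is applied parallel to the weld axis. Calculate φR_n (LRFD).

E100XX → F_EXX = 100 ksi.
Effective throat t_e = 0.707 × 0.1875 = 0.1326 in.
Total length L = 16 in; A_we = 0.1326 × 16 = 2.121 in².
F_nw = 0.6 F_EXX = 0.6 × 100 = 60 ksi.
φR_n = 0.75 × 60 × 2.121 = 95.45 kips.

φR_n ≈ 95.4 kips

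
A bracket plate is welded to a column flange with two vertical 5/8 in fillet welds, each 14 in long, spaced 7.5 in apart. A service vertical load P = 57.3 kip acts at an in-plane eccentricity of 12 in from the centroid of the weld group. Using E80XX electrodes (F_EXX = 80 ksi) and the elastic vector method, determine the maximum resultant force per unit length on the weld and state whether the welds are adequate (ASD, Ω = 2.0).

Total weld length L_w = 28 in. Treat welds as unit-width lines.
Polar moment about centroid: J = 2[d³/12 + d(b/2)²] = 2[14³/12 + 14×3.75²] = 851.1 in³.
Direct shear f_v = P/L_w = 57.3 / 28 = 2.046 kip/in (vertical).
Torsion M = P·e = 57.3 × 12 = 687.6 kip·in.
Critical point at (x, y) = (3.75, 7) from centroid. f_tx = M·y/J = 5.655 kip/in; f_ty = M·x/J = 3.03 kip/in.
Resultant f_max = √[f_tx² + (f_v + f_ty)²] = √[5.655² + (2.046 + 3.03)²] = 7.599 kip/in.
Capacity per unit length: r_n/Ω = (1/2.0) × 0.6 × 80 × (0.707 × 0.625) = 10.6 kip/in.
7.599 ≤ 10.6 → adequate.

f_max ≈ 7.6 kip/in; adequate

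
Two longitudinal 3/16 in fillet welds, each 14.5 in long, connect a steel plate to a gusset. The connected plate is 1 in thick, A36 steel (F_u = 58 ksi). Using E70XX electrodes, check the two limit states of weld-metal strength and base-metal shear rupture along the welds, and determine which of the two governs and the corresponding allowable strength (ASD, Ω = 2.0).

E70XX → F_EXX = 70 ksi.
t_e = 0.707 × 0.1875 = 0.1326 in; L = 29 in.
Weld metal: R_n/Ω = (1/2.0) × 0.6 × 70 × 0.1326 × 29 = 80.73 kip.
Base metal (shear rupture): R_n/Ω = (1/2.0) × 0.6 × 58 × 1 × 29 = 504.6 kip.
Governing: weld metal.

R_n/Ω ≈ 80.7 kip (weld metal governs)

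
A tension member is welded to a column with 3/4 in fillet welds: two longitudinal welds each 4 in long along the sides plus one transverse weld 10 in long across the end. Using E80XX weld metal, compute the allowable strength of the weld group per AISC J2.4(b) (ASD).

E80XX → F_EXX = 80 ksi.
t_e = 0.707 × 0.75 = 0.5302 in.
R_nwl = 0.6 × 80 × 0.5302 × 8 = 203.6 kips (longitudinal, 2 welds).
R_nwt = 0.6 × 80 × 0.5302 × 10 = 254.5 kips (transverse, base value).
(i) R_nwl + R_nwt = 458.1 kips; (ii) 0.85 R_nwl + 1.5 R_nwt = 554.9 kips.
R_n = max = 554.9 kips [governs: (ii)]; R_n/Ω = 277.4 kips.

R_n/Ω ≈ 277 kips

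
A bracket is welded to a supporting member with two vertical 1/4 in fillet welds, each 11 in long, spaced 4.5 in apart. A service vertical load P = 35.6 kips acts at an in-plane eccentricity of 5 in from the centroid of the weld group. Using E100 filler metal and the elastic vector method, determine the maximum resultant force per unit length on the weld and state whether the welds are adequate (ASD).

f_max ≈ 4.07 kip/in; adequate

E100XX → F_EXX = 100 ksi.
Total weld length L_w = 22 in. Treat welds as unit-width lines.
Polar moment about centroid: J = 2[d³/12 + d(b/2)²] = 2[11³/12 + 11×2.25²] = 333.2 in³.
Direct shear f_v = P/L_w = 35.6 / 22 = 1.618 kip/in (vertical).
Torsion M = P·e = 35.6 × 5 = 178 kip·in.
Critical point at (x, y) = (2.25, 5.5) from centroid. f_tx = M·y/J = 2.938 kip/in; f_ty = M·x/J = 1.202 kip/in.
Resultant f_max = √[f_tx² + (f_v + f_ty)²] = √[2.938² + (1.618 + 1.202)²] = 4.073 kip/in.
Capacity per unit length: r_n/Ω = (1/2.0) × 0.6 × 100 × (0.707 × 0.25) = 5.302 kip/in.
4.073 ≤ 5.302 → adequate.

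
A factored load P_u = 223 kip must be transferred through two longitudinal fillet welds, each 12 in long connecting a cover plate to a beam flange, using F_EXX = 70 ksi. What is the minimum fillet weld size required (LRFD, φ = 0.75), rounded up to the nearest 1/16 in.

Total weld length L = 24 in.
Required throat t_e = P_u / (φ × 0.6 F_EXX × L) = 223 / (0.75 × 0.6 × 70 × 24) = 0.295 in.
Required leg w = t_e / 0.707 = 0.4172 in → use 7/16 in.

w = 7/16 in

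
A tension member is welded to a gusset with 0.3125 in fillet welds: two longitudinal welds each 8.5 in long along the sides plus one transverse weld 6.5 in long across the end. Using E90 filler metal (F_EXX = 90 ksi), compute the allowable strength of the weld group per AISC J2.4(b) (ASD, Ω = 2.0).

R_n/Ω ≈ 144 kip

t_e = 0.707 × 0.3125 = 0.2209 in.
R_nwl = 0.6 × 90 × 0.2209 × 17 = 202.8 kip (longitudinal, 2 welds).
R_nwt = 0.6 × 90 × 0.2209 × 6.5 = 77.55 kip (transverse, base value).
(i) R_nwl + R_nwt = 280.4 kip; (ii) 0.85 R_nwl + 1.5 R_nwt = 288.7 kip.
R_n = max = 288.7 kip [governs: (ii)]; R_n/Ω = 144.4 kip.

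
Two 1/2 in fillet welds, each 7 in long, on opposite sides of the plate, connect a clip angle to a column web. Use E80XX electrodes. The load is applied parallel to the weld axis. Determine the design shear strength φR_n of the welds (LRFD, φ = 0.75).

E80XX → F_EXX = 80 ksi.
Effective throat t_e = 0.707 × 0.5 = 0.3535 in.
Total length L = 14 in; A_we = 0.3535 × 14 = 4.949 in².
F_nw = 0.6 F_EXX = 0.6 × 80 = 48 ksi.
φR_n = 0.75 × 48 × 4.949 = 178.2 kip.

φR_n ≈ 178 kip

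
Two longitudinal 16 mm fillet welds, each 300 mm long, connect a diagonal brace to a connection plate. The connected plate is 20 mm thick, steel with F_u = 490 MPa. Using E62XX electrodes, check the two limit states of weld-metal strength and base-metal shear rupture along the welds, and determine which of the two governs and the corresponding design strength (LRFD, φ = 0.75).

E62XX → F_EXX = 620 MPa.
t_e = 0.707 × 16 = 11.31 mm; L = 600 mm.
Weld metal: φR_n = 0.75 × 0.6 × 620 × 11.31 × 600 × 10⁻³ = 1894 kN.
Base metal (shear rupture): φR_n = 0.75 × 0.6 × 490 × 20 × 600 × 10⁻³ = 2646 kN.
Governing: weld metal.

φR_n ≈ 1890 kN (weld metal governs)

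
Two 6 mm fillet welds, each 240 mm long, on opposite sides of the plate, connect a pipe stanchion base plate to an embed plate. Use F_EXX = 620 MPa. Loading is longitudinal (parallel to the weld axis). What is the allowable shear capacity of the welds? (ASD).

R_n/Ω ≈ 379 kN

Effective throat t_e = 0.707 × 6 = 4.242 mm.
Total length L = 480 mm; A_we = 4.242 × 480 = 2036 mm².
F_nw = 0.6 F_EXX = 0.6 × 620 = 372 MPa.
R_n = 372 × 2036 × 10⁻³ = 757.5 kN; R_n/Ω = 757.5/2.0 = 378.7 kN.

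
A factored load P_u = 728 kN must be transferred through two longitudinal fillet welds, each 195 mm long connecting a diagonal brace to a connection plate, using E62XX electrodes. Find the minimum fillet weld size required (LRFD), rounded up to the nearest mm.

E62XX → F_EXX = 620 MPa.
Total weld length L = 390 mm.
Required throat t_e = P_u / (φ × 0.6 F_EXX × L) = 728 / (0.75 × 0.6 × 620 × 390 × 10⁻³) = 6.691 mm.
Required leg w = t_e / 0.707 = 9.463 mm → use 10 mm.

w = 10 mm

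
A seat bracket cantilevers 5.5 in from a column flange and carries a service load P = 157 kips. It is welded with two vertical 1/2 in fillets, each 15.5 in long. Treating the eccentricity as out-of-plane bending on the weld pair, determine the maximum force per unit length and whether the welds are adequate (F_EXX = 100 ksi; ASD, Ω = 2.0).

f_max ≈ 11.9 kip/in; NOT adequate

L_w = 2 × 15.5 = 31 in; section modulus (unit throat) S = 2 × L²/6 = 80.08 in².
Direct shear f_v = P/L_w = 157/31 = 5.065 kip/in.
Moment M = P × e = 157 × 5.5 = 863.5 kip·in; bending f_b = M/S = 10.78 kip/in.
f_max = √(f_v² + f_b²) = √(5.065² + 10.78²) = 11.91 kip/in.
r_n/Ω = (1/2.0) × 0.6 × 100 × (0.707 × 0.5) = 10.6 kip/in → NOT adequate.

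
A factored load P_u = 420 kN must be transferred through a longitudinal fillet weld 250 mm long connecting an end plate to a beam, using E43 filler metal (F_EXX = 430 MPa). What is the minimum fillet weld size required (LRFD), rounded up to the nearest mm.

Total weld length L = 250 mm.
Required throat t_e = P_u / (φ × 0.6 F_EXX × L) = 420 / (0.75 × 0.6 × 430 × 250 × 10⁻³) = 8.682 mm.
Required leg w = t_e / 0.707 = 12.28 mm → use 13 mm.

w = 13 mm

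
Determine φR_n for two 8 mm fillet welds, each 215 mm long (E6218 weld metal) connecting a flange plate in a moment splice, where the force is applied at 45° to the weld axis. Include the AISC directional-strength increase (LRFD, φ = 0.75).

φR_n ≈ 880 kN

E62XX → F_EXX = 620 MPa.
t_e = 0.707 × 8 = 5.656 mm; A_we = 5.656 × 430 = 2432 mm².
Directional factor: 1.0 + 0.5 sin^1.5(45°) = 1.297.
F_nw = 0.6 × 620 × 1.297 = 482.6 MPa.
φR_n = 0.75 × 482.6 × 2432 × 10⁻³ = 880.3 kN.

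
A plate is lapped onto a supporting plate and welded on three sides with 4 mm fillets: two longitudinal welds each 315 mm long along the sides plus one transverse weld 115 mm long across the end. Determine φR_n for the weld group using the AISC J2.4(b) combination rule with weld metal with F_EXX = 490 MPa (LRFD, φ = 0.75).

φR_n ≈ 465 kN

t_e = 0.707 × 4 = 2.828 mm.
R_nwl = 0.6 × 490 × 2.828 × 630 × 10⁻³ = 523.8 kN (longitudinal, 2 welds).
R_nwt = 0.6 × 490 × 2.828 × 115 × 10⁻³ = 95.61 kN (transverse, base value).
(i) R_nwl + R_nwt = 619.4 kN; (ii) 0.85 R_nwl + 1.5 R_nwt = 588.7 kN.
R_n = max = 619.4 kN [governs: (i)]; φR_n = 464.6 kN.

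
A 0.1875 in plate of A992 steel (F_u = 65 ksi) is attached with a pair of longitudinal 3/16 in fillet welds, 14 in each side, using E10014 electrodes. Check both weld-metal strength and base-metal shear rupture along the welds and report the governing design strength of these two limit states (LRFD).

φR_n ≈ 154 kips (base-metal shear rupture governs)

E100XX → F_EXX = 100 ksi.
t_e = 0.707 × 0.1875 = 0.1326 in; L = 28 in.
Weld metal: φR_n = 0.75 × 0.6 × 100 × 0.1326 × 28 = 167 kips.
Base metal (shear rupture): φR_n = 0.75 × 0.6 × 65 × 0.1875 × 28 = 153.6 kips.
Governing: base-metal shear rupture.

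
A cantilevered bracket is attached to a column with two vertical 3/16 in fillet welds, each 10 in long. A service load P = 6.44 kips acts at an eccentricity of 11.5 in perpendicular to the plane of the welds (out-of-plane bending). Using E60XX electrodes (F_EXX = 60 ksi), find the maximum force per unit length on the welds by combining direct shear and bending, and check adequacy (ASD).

f_max ≈ 2.25 kip/in; adequate

L_w = 2 × 10 = 20 in; section modulus (unit throat) S = 2 × L²/6 = 33.33 in².
Direct shear f_v = P/L_w = 6.44/20 = 0.322 kip/in.
Moment M = P × e = 6.44 × 11.5 = 74.06 kip·in; bending f_b = M/S = 2.222 kip/in.
f_max = √(f_v² + f_b²) = √(0.322² + 2.222²) = 2.245 kip/in.
r_n/Ω = (1/2.0) × 0.6 × 60 × (0.707 × 0.1875) = 2.386 kip/in → adequate.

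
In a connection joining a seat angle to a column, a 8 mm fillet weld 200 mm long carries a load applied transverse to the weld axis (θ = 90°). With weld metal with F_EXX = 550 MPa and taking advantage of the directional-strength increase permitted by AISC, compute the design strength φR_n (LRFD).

φR_n ≈ 420 kN

t_e = 0.707 × 8 = 5.656 mm; A_we = 5.656 × 200 = 1131 mm².
Directional factor: 1.0 + 0.5 sin^1.5(90°) = 1.5.
F_nw = 0.6 × 550 × 1.5 = 495 MPa.
φR_n = 0.75 × 495 × 1131 × 10⁻³ = 420 kN.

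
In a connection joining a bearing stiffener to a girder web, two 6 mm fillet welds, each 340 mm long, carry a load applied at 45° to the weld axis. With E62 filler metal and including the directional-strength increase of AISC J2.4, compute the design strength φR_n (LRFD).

φR_n ≈ 1040 kN

E62XX → F_EXX = 620 MPa.
t_e = 0.707 × 6 = 4.242 mm; A_we = 4.242 × 680 = 2885 mm².
Directional factor: 1.0 + 0.5 sin^1.5(45°) = 1.297.
F_nw = 0.6 × 620 × 1.297 = 482.6 MPa.
φR_n = 0.75 × 482.6 × 2885 × 10⁻³ = 1044 kN.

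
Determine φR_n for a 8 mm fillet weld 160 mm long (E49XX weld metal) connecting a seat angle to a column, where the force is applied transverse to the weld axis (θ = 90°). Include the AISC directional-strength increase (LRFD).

φR_n ≈ 299 kN

E49XX → F_EXX = 490 MPa.
t_e = 0.707 × 8 = 5.656 mm; A_we = 5.656 × 160 = 905 mm².
Directional factor: 1.0 + 0.5 sin^1.5(90°) = 1.5.
F_nw = 0.6 × 490 × 1.5 = 441 MPa.
φR_n = 0.75 × 441 × 905 × 10⁻³ = 299.3 kN.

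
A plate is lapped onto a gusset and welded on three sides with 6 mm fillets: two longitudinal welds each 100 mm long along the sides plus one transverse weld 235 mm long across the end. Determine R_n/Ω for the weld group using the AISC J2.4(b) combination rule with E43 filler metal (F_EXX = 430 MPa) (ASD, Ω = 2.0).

t_e = 0.707 × 6 = 4.242 mm.
R_nwl = 0.6 × 430 × 4.242 × 200 × 10⁻³ = 218.9 kN (longitudinal, 2 welds).
R_nwt = 0.6 × 430 × 4.242 × 235 × 10⁻³ = 257.2 kN (transverse, base value).
(i) R_nwl + R_nwt = 476.1 kN; (ii) 0.85 R_nwl + 1.5 R_nwt = 571.8 kN.
R_n = max = 571.8 kN [governs: (ii)]; R_n/Ω = 285.9 kN.

R_n/Ω ≈ 286 kN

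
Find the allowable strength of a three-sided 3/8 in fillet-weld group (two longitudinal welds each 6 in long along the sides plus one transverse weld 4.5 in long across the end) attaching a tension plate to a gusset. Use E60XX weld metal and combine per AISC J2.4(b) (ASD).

E60XX → F_EXX = 60 ksi.
t_e = 0.707 × 0.375 = 0.2651 in.
R_nwl = 0.6 × 60 × 0.2651 × 12 = 114.5 kip (longitudinal, 2 welds).
R_nwt = 0.6 × 60 × 0.2651 × 4.5 = 42.95 kip (transverse, base value).
(i) R_nwl + R_nwt = 157.5 kip; (ii) 0.85 R_nwl + 1.5 R_nwt = 161.8 kip.
R_n = max = 161.8 kip [governs: (ii)]; R_n/Ω = 80.89 kip.

R_n/Ω ≈ 80.9 kip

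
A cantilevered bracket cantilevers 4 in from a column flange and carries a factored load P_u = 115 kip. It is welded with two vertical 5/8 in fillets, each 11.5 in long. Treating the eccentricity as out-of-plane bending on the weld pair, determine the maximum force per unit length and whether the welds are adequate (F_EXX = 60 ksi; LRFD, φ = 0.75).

f_max ≈ 11.6 kip/in; adequate

L_w = 2 × 11.5 = 23 in; section modulus (unit throat) S = 2 × L²/6 = 44.08 in².
Direct shear f_v = P/L_w = 115/23 = 5 kip/in.
Moment M = P × e = 115 × 4 = 460 kip·in; bending f_b = M/S = 10.43 kip/in.
f_max = √(f_v² + f_b²) = √(5² + 10.43²) = 11.57 kip/in.
φr_n = 0.75 × 0.6 × 60 × (0.707 × 0.625) = 11.93 kip/in → adequate.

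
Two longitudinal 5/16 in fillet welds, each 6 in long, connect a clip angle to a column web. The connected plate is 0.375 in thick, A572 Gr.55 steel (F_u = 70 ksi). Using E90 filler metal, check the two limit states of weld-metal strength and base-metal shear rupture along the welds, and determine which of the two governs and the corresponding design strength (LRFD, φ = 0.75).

E90XX → F_EXX = 90 ksi.
t_e = 0.707 × 0.3125 = 0.2209 in; L = 12 in.
Weld metal: φR_n = 0.75 × 0.6 × 90 × 0.2209 × 12 = 107.4 kip.
Base metal (shear rupture): φR_n = 0.75 × 0.6 × 70 × 0.375 × 12 = 141.8 kip.
Governing: weld metal.

φR_n ≈ 107 kip (weld metal governs)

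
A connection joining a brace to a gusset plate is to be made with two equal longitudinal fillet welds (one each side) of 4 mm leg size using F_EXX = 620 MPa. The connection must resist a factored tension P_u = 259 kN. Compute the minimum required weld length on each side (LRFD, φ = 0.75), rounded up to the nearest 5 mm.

Throat t_e = 0.707 × 4 = 2.828 mm.
φr_n = 0.75 × 0.6 × 620 × 2.828 × 10⁻³ = 0.789 kN/mm.
L_req = P_u / φr_n = 259 / 0.789 = 328.3 mm total.
Per side: 328.3 / 2 = 164.1 mm.
Round up → use L = 165 mm on each side.

L = 165 mm on each side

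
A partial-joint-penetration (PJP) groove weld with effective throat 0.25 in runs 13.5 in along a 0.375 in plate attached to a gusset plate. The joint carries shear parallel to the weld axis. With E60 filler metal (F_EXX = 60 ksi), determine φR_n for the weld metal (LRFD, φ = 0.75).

Effective throat (given) t_e = 0.25 in.
A_we = 0.25 × 13.5 = 3.375 in².
F_nw = 0.6 F_EXX = 36 ksi.
φR_n = 0.75 × 36 × 3.375 = 91.12 kip.

φR_n ≈ 91.1 kip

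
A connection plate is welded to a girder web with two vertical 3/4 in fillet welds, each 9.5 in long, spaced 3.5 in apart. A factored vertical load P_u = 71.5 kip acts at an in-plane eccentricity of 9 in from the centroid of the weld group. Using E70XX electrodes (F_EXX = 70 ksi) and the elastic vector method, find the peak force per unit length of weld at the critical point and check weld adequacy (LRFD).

Total weld length L_w = 19 in. Treat welds as unit-width lines.
Polar moment about centroid: J = 2[d³/12 + d(b/2)²] = 2[9.5³/12 + 9.5×1.75²] = 201.1 in³.
Direct shear f_v = P/L_w = 71.5 / 19 = 3.763 kip/in (vertical).
Torsion M = P·e = 71.5 × 9 = 643.5 kip·in.
Critical point at (x, y) = (1.75, 4.75) from centroid. f_tx = M·y/J = 15.2 kip/in; f_ty = M·x/J = 5.6 kip/in.
Resultant f_max = √[f_tx² + (f_v + f_ty)²] = √[15.2² + (3.763 + 5.6)²] = 17.85 kip/in.
Capacity per unit length: φr_n = 0.75 × 0.6 × 70 × (0.707 × 0.75) = 16.7 kip/in.
17.85 > 16.7 → NOT adequate.

f_max ≈ 17.9 kip/in; NOT adequate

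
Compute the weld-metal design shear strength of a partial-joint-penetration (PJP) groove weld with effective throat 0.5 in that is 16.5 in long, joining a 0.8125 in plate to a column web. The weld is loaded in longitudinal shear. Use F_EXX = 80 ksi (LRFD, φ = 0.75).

φR_n ≈ 297 kip

Effective throat (given) t_e = 0.5 in.
A_we = 0.5 × 16.5 = 8.25 in².
F_nw = 0.6 F_EXX = 48 ksi.
φR_n = 0.75 × 48 × 8.25 = 297 kip.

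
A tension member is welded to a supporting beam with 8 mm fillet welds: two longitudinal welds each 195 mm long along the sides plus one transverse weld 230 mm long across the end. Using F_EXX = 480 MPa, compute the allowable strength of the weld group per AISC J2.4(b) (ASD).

R_n/Ω ≈ 551 kN

t_e = 0.707 × 8 = 5.656 mm.
R_nwl = 0.6 × 480 × 5.656 × 390 × 10⁻³ = 635.3 kN (longitudinal, 2 welds).
R_nwt = 0.6 × 480 × 5.656 × 230 × 10⁻³ = 374.7 kN (transverse, base value).
(i) R_nwl + R_nwt = 1010 kN; (ii) 0.85 R_nwl + 1.5 R_nwt = 1102 kN.
R_n = max = 1102 kN [governs: (ii)]; R_n/Ω = 551 kN.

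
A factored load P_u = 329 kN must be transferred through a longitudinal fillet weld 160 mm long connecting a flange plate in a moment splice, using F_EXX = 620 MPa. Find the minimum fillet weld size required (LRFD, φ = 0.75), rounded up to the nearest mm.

Total weld length L = 160 mm.
Required throat t_e = P_u / (φ × 0.6 F_EXX × L) = 329 / (0.75 × 0.6 × 620 × 160 × 10⁻³) = 7.37 mm.
Required leg w = t_e / 0.707 = 10.42 mm → use 11 mm.

w = 11 mm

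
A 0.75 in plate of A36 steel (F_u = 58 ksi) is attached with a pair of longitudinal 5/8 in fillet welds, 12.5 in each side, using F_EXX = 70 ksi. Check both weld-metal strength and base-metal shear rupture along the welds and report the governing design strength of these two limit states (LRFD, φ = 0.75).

t_e = 0.707 × 0.625 = 0.4419 in; L = 25 in.
Weld metal: φR_n = 0.75 × 0.6 × 70 × 0.4419 × 25 = 348 kip.
Base metal (shear rupture): φR_n = 0.75 × 0.6 × 58 × 0.75 × 25 = 489.4 kip.
Governing: weld metal.

φR_n ≈ 348 kip (weld metal governs)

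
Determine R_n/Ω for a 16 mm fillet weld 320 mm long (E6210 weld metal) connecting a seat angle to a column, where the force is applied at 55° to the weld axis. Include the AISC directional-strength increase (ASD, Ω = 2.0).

R_n/Ω ≈ 923 kN

E62XX → F_EXX = 620 MPa.
t_e = 0.707 × 16 = 11.31 mm; A_we = 11.31 × 320 = 3620 mm².
Directional factor: 1.0 + 0.5 sin^1.5(55°) = 1.371.
F_nw = 0.6 × 620 × 1.371 = 509.9 MPa.
R_n/Ω = (509.9 × 3620) / 2.0 × 10⁻³ = 922.9 kN.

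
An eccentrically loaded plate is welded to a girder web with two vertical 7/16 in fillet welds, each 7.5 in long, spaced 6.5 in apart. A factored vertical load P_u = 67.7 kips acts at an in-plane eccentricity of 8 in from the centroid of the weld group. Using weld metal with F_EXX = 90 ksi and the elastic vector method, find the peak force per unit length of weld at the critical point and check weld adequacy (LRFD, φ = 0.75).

Total weld length L_w = 15 in. Treat welds as unit-width lines.
Polar moment about centroid: J = 2[d³/12 + d(b/2)²] = 2[7.5³/12 + 7.5×3.25²] = 228.8 in³.
Direct shear f_v = P/L_w = 67.7 / 15 = 4.513 kip/in (vertical).
Torsion M = P·e = 67.7 × 8 = 541.6 kip·in.
Critical point at (x, y) = (3.25, 3.75) from centroid. f_tx = M·y/J = 8.879 kip/in; f_ty = M·x/J = 7.695 kip/in.
Resultant f_max = √[f_tx² + (f_v + f_ty)²] = √[8.879² + (4.513 + 7.695)²] = 15.1 kip/in.
Capacity per unit length: φr_n = 0.75 × 0.6 × 90 × (0.707 × 0.4375) = 12.53 kip/in.
15.1 > 12.53 → NOT adequate.

f_max ≈ 15.1 kip/in; NOT adequate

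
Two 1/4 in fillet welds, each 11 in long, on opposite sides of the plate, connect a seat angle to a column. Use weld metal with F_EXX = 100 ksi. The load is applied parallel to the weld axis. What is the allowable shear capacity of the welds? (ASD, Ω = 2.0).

R_n/Ω ≈ 117 kip

Effective throat t_e = 0.707 × 0.25 = 0.1767 in.
Total length L = 22 in; A_we = 0.1767 × 22 = 3.888 in².
F_nw = 0.6 F_EXX = 0.6 × 100 = 60 ksi.
R_n = 60 × 3.888 = 233.3 kip; R_n/Ω = 233.3/2.0 = 116.7 kip.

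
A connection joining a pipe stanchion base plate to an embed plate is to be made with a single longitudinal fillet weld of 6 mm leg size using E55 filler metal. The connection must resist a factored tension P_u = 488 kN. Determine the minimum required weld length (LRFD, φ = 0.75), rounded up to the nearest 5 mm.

E55XX → F_EXX = 550 MPa.
Throat t_e = 0.707 × 6 = 4.242 mm.
φr_n = 0.75 × 0.6 × 550 × 4.242 × 10⁻³ = 1.05 kN/mm.
L_req = P_u / φr_n = 488 / 1.05 = 464.8 mm total.
Round up → use L = 465 mm.

L = 465 mm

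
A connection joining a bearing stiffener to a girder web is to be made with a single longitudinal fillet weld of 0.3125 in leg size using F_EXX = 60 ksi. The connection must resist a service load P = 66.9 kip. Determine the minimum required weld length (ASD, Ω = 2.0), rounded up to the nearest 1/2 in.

Throat t_e = 0.707 × 0.3125 = 0.2209 in.
r_n/Ω = (0.6 × 60 × 0.2209) / 2.0 = 3.977 kip/in.
L_req = P / (r_n/Ω) = 66.9 / 3.977 = 16.82 in total.
Round up → use L = 17 in.

L = 17 in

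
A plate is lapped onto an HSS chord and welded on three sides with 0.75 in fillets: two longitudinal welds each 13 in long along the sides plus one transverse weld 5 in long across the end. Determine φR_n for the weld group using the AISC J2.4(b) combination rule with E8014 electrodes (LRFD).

E80XX → F_EXX = 80 ksi.
t_e = 0.707 × 0.75 = 0.5302 in.
R_nwl = 0.6 × 80 × 0.5302 × 26 = 661.8 kip (longitudinal, 2 welds).
R_nwt = 0.6 × 80 × 0.5302 × 5 = 127.3 kip (transverse, base value).
(i) R_nwl + R_nwt = 789 kip; (ii) 0.85 R_nwl + 1.5 R_nwt = 753.4 kip.
R_n = max = 789 kip [governs: (i)]; φR_n = 591.8 kip.

φR_n ≈ 592 kip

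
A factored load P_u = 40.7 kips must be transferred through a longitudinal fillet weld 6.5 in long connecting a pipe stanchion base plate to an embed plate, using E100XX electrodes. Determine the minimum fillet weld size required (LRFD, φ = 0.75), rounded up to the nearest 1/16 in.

w = 1/4 in

E100XX → F_EXX = 100 ksi.
Total weld length L = 6.5 in.
Required throat t_e = P_u / (φ × 0.6 F_EXX × L) = 40.7 / (0.75 × 0.6 × 100 × 6.5) = 0.1391 in.
Required leg w = t_e / 0.707 = 0.1968 in → use 1/4 in.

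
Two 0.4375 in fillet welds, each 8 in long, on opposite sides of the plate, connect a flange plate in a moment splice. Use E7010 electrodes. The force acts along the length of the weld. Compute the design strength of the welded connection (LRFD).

E70XX → F_EXX = 70 ksi.
Effective throat t_e = 0.707 × 0.4375 = 0.3093 in.
Total length L = 16 in; A_we = 0.3093 × 16 = 4.949 in².
F_nw = 0.6 F_EXX = 0.6 × 70 = 42 ksi.
φR_n = 0.75 × 42 × 4.949 = 155.9 kip.

φR_n ≈ 156 kip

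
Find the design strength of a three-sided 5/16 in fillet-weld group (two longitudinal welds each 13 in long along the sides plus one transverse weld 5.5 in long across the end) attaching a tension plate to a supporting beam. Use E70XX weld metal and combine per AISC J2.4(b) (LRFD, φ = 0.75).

φR_n ≈ 219 kip

E70XX → F_EXX = 70 ksi.
t_e = 0.707 × 0.3125 = 0.2209 in.
R_nwl = 0.6 × 70 × 0.2209 × 26 = 241.3 kip (longitudinal, 2 welds).
R_nwt = 0.6 × 70 × 0.2209 × 5.5 = 51.04 kip (transverse, base value).
(i) R_nwl + R_nwt = 292.3 kip; (ii) 0.85 R_nwl + 1.5 R_nwt = 281.6 kip.
R_n = max = 292.3 kip [governs: (i)]; φR_n = 219.2 kip.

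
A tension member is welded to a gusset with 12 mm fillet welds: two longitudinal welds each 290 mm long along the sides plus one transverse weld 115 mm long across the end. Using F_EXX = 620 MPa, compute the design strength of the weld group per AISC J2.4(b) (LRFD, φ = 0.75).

φR_n ≈ 1650 kN

t_e = 0.707 × 12 = 8.484 mm.
R_nwl = 0.6 × 620 × 8.484 × 580 × 10⁻³ = 1831 kN (longitudinal, 2 welds).
R_nwt = 0.6 × 620 × 8.484 × 115 × 10⁻³ = 362.9 kN (transverse, base value).
(i) R_nwl + R_nwt = 2193 kN; (ii) 0.85 R_nwl + 1.5 R_nwt = 2100 kN.
R_n = max = 2193 kN [governs: (i)]; φR_n = 1645 kN.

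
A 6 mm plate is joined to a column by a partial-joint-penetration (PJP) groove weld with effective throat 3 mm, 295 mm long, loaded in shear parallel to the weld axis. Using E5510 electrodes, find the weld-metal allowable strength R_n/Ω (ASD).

E55XX → F_EXX = 550 MPa.
Effective throat (given) t_e = 3 mm.
A_we = 3 × 295 = 885 mm².
F_nw = 0.6 F_EXX = 330 MPa.
R_n/Ω = (330 × 885) / 2.0 × 10⁻³ = 146 kN.

R_n/Ω ≈ 146 kN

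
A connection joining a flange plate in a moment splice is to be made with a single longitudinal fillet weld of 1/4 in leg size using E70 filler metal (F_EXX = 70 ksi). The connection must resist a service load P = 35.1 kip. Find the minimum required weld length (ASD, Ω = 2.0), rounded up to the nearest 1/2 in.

L = 9.5 in

Throat t_e = 0.707 × 0.25 = 0.1767 in.
r_n/Ω = (0.6 × 70 × 0.1767) / 2.0 = 3.712 kip/in.
L_req = P / (r_n/Ω) = 35.1 / 3.712 = 9.456 in total.
Round up → use L = 9.5 in.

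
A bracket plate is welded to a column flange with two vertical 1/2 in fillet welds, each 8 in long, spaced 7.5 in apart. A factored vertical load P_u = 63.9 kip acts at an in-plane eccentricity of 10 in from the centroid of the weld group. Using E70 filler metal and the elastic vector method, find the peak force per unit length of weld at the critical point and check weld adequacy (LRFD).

f_max ≈ 14.3 kip/in; NOT adequate

E70XX → F_EXX = 70 ksi.
Total weld length L_w = 16 in. Treat welds as unit-width lines.
Polar moment about centroid: J = 2[d³/12 + d(b/2)²] = 2[8³/12 + 8×3.75²] = 310.3 in³.
Direct shear f_v = P/L_w = 63.9 / 16 = 3.994 kip/in (vertical).
Torsion M = P·e = 63.9 × 10 = 639 kip·in.
Critical point at (x, y) = (3.75, 4) from centroid. f_tx = M·y/J = 8.236 kip/in; f_ty = M·x/J = 7.722 kip/in.
Resultant f_max = √[f_tx² + (f_v + f_ty)²] = √[8.236² + (3.994 + 7.722)²] = 14.32 kip/in.
Capacity per unit length: φr_n = 0.75 × 0.6 × 70 × (0.707 × 0.5) = 11.14 kip/in.
14.32 > 11.14 → NOT adequate.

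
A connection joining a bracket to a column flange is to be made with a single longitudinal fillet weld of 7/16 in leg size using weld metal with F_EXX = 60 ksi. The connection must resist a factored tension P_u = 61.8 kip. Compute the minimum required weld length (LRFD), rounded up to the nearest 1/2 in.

L = 7.5 in

Throat t_e = 0.707 × 0.4375 = 0.3093 in.
φr_n = 0.75 × 0.6 × 60 × 0.3093 = 8.351 kip/in.
L_req = P_u / φr_n = 61.8 / 8.351 = 7.4 in total.
Round up → use L = 7.5 in.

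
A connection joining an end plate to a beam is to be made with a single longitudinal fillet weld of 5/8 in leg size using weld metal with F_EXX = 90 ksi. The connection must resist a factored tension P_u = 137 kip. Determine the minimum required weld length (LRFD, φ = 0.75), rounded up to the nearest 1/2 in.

Throat t_e = 0.707 × 0.625 = 0.4419 in.
φr_n = 0.75 × 0.6 × 90 × 0.4419 = 17.9 kip/in.
L_req = P_u / φr_n = 137 / 17.9 = 7.655 in total.
Round up → use L = 8 in.

L = 8 in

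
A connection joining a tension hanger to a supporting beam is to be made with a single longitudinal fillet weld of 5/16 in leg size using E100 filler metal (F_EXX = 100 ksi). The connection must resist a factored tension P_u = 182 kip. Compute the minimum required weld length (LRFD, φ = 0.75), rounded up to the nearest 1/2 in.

Throat t_e = 0.707 × 0.3125 = 0.2209 in.
φr_n = 0.75 × 0.6 × 100 × 0.2209 = 9.942 kip/in.
L_req = P_u / φr_n = 182 / 9.942 = 18.31 in total.
Round up → use L = 18.5 in.

L = 18.5 in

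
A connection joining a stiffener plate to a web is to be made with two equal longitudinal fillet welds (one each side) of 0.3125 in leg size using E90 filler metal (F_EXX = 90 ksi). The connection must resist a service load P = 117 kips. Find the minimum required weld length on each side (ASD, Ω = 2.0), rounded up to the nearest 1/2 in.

L = 10 in on each side

Throat t_e = 0.707 × 0.3125 = 0.2209 in.
r_n/Ω = (0.6 × 90 × 0.2209) / 2.0 = 5.965 kip/in.
L_req = P / (r_n/Ω) = 117 / 5.965 = 19.61 in total.
Per side: 19.61 / 2 = 9.807 in.
Round up → use L = 10 in on each side.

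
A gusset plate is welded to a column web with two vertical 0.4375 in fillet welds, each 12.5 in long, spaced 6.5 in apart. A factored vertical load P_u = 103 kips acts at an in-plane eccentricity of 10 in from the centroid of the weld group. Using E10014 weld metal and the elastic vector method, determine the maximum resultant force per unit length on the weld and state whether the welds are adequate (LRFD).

f_max ≈ 14.7 kip/in; NOT adequate

E100XX → F_EXX = 100 ksi.
Total weld length L_w = 25 in. Treat welds as unit-width lines.
Polar moment about centroid: J = 2[d³/12 + d(b/2)²] = 2[12.5³/12 + 12.5×3.25²] = 589.6 in³.
Direct shear f_v = P/L_w = 103 / 25 = 4.12 kip/in (vertical).
Torsion M = P·e = 103 × 10 = 1030 kip·in.
Critical point at (x, y) = (3.25, 6.25) from centroid. f_tx = M·y/J = 10.92 kip/in; f_ty = M·x/J = 5.678 kip/in.
Resultant f_max = √[f_tx² + (f_v + f_ty)²] = √[10.92² + (4.12 + 5.678)²] = 14.67 kip/in.
Capacity per unit length: φr_n = 0.75 × 0.6 × 100 × (0.707 × 0.4375) = 13.92 kip/in.
14.67 > 13.92 → NOT adequate.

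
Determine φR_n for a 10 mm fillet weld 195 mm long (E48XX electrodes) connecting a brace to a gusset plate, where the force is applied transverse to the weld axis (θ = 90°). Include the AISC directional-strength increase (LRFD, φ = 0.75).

φR_n ≈ 447 kN

E48XX → F_EXX = 480 MPa.
t_e = 0.707 × 10 = 7.07 mm; A_we = 7.07 × 195 = 1379 mm².
Directional factor: 1.0 + 0.5 sin^1.5(90°) = 1.5.
F_nw = 0.6 × 480 × 1.5 = 432 MPa.
φR_n = 0.75 × 432 × 1379 × 10⁻³ = 446.7 kN.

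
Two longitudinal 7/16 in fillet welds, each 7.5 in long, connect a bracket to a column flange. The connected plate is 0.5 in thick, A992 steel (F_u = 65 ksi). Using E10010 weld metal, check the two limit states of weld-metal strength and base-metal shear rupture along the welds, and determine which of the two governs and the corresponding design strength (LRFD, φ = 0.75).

E100XX → F_EXX = 100 ksi.
t_e = 0.707 × 0.4375 = 0.3093 in; L = 15 in.
Weld metal: φR_n = 0.75 × 0.6 × 100 × 0.3093 × 15 = 208.8 kip.
Base metal (shear rupture): φR_n = 0.75 × 0.6 × 65 × 0.5 × 15 = 219.4 kip.
Governing: weld metal.

φR_n ≈ 209 kip (weld metal governs)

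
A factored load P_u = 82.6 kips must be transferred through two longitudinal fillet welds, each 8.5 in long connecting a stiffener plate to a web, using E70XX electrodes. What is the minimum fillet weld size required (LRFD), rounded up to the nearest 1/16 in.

w = 1/4 in

E70XX → F_EXX = 70 ksi.
Total weld length L = 17 in.
Required throat t_e = P_u / (φ × 0.6 F_EXX × L) = 82.6 / (0.75 × 0.6 × 70 × 17) = 0.1542 in.
Required leg w = t_e / 0.707 = 0.2182 in → use 1/4 in.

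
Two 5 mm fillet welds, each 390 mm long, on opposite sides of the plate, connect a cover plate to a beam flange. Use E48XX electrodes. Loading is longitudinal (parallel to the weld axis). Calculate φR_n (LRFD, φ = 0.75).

E48XX → F_EXX = 480 MPa.
Effective throat t_e = 0.707 × 5 = 3.535 mm.
Total length L = 780 mm; A_we = 3.535 × 780 = 2757 mm².
F_nw = 0.6 F_EXX = 0.6 × 480 = 288 MPa.
φR_n = 0.75 × 288 × 2757 × 10⁻³ = 595.6 kN.

φR_n ≈ 596 kN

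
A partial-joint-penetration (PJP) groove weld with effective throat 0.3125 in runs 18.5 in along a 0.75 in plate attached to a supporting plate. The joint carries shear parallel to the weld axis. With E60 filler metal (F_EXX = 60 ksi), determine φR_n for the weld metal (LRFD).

Effective throat (given) t_e = 0.3125 in.
A_we = 0.3125 × 18.5 = 5.781 in².
F_nw = 0.6 F_EXX = 36 ksi.
φR_n = 0.75 × 36 × 5.781 = 156.1 kips.

φR_n ≈ 156 kips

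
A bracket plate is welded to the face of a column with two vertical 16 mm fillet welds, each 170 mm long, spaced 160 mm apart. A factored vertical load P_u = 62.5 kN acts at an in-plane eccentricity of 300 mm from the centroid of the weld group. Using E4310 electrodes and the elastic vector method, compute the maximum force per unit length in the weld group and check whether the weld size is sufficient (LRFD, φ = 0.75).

f_max ≈ 867 N/mm; adequate

E43XX → F_EXX = 430 MPa.
Total weld length L_w = 340 mm. Treat welds as unit-width lines.
Polar moment about centroid: J = 2[d³/12 + d(b/2)²] = 2[170³/12 + 170×80²] = 2995000 mm³.
Direct shear f_v = P/L_w = 62.5×10³ / 340 = 183.8 N/mm (vertical).
Torsion M = P·e = 62.5×10³ × 300 = 18750000 N·mm.
Critical point at (x, y) = (80, 85) from centroid. f_tx = M·y/J = 532.2 N/mm; f_ty = M·x/J = 500.9 N/mm.
Resultant f_max = √[f_tx² + (f_v + f_ty)²] = √[532.2² + (183.8 + 500.9)²] = 867.2 N/mm.
Capacity per unit length: φr_n = 0.75 × 0.6 × 430 × (0.707 × 16) = 2189 N/mm.
867.2 ≤ 2189 → adequate.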